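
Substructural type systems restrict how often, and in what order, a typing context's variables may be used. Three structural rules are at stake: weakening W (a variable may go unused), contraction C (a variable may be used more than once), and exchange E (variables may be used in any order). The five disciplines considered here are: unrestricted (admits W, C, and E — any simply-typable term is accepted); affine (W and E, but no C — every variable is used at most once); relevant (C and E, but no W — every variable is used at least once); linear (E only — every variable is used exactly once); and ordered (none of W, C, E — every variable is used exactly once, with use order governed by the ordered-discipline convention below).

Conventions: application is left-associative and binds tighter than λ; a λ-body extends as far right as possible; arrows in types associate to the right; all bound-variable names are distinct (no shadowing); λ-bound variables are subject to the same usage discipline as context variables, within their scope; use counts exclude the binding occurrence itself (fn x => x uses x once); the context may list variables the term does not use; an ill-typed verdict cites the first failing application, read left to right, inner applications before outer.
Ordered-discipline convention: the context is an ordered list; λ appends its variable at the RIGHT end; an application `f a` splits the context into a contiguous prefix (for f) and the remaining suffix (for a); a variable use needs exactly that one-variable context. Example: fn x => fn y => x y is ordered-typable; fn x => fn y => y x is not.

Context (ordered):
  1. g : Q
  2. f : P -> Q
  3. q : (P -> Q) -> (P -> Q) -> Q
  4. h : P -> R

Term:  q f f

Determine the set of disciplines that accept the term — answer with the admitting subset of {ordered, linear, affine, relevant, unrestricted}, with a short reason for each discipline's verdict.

admitted in: unrestricted
use counts: g=0, f=2, q=1, h=0
use order (left to right): q, f, f
typing: well-typed — term : Q
ordered: ✗, uses contraction: f ×2; needs weakening: g, h unused
linear: ✗, uses contraction: f ×2; needs weakening: g, h unused
affine: ✗, uses contraction: f ×2
relevant: ✗, needs weakening: g, h unused
unrestricted: ✓, simply typable at Q; W, C, E all held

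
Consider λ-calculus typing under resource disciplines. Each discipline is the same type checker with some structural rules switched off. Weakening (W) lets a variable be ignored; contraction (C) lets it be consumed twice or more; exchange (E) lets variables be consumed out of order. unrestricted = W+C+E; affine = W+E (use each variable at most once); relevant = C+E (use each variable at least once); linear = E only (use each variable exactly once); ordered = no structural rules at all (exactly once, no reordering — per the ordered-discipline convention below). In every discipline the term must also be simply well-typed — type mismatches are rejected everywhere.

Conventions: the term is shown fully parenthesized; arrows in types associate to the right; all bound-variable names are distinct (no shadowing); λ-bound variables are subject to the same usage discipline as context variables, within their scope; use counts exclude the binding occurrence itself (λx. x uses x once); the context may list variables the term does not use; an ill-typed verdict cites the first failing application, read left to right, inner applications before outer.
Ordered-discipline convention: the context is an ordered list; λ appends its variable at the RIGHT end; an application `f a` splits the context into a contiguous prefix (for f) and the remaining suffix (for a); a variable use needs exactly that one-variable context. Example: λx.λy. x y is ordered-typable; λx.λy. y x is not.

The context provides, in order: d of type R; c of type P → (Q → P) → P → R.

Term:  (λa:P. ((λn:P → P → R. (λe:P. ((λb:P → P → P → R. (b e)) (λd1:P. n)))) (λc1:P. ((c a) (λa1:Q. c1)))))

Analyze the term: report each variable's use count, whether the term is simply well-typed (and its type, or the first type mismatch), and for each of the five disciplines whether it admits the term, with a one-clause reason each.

counts: d=0; c=1; a (bound)=1; n (bound)=1; e (bound)=1; b (bound)=1; d1 (bound)=0; c1 (bound)=1; a1 (bound)=0
uses in reading order: b, e, n, c, a, c1
typing: the term checks, with type P → P → P → P → R
ordered ✗ (unused: d, d1, a1 — weakening required)
linear ✗ (unused: d, d1, a1 — weakening required)
affine ✓ (at most one use each (d, c, a, n, e, b, d1, c1, a1))
relevant ✗ (unused: d, d1, a1 — weakening required)
unrestricted ✓ (typability at P → P → P → P → R is all that's needed)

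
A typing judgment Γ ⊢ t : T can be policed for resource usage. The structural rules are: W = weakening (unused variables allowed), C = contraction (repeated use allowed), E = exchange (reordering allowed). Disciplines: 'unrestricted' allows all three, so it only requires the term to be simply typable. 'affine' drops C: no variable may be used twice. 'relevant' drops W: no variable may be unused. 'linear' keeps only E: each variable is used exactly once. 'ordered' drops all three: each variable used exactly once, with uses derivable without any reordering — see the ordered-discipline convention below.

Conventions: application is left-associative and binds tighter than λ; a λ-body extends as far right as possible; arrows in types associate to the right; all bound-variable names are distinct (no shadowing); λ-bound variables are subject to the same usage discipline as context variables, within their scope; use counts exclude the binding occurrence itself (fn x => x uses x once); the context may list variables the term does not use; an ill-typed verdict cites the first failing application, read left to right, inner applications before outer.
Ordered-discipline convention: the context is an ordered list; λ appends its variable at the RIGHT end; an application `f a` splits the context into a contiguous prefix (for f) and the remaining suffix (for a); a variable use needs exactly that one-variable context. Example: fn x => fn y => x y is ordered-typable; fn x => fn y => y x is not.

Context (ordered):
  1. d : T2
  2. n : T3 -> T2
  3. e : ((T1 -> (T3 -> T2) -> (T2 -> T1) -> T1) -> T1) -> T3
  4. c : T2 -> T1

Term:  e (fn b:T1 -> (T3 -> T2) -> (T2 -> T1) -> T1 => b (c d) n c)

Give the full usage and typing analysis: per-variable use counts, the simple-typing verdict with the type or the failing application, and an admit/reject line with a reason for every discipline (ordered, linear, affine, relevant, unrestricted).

counts: d: 1×, n: 1×, e: 1×, c: 2×, b (bound): 1×
order of uses: e, b, c, d, n, c
typing: ✓ — T3
ordered: ✗, c ×2 used more than once (contraction)
linear: ✗, c ×2 used more than once (contraction)
affine: ✗, c ×2 used more than once (contraction)
relevant: ✓, d, n, e, c, b: all used, weakening unneeded
unrestricted: ✓, simply typable at T3; W, C, E all held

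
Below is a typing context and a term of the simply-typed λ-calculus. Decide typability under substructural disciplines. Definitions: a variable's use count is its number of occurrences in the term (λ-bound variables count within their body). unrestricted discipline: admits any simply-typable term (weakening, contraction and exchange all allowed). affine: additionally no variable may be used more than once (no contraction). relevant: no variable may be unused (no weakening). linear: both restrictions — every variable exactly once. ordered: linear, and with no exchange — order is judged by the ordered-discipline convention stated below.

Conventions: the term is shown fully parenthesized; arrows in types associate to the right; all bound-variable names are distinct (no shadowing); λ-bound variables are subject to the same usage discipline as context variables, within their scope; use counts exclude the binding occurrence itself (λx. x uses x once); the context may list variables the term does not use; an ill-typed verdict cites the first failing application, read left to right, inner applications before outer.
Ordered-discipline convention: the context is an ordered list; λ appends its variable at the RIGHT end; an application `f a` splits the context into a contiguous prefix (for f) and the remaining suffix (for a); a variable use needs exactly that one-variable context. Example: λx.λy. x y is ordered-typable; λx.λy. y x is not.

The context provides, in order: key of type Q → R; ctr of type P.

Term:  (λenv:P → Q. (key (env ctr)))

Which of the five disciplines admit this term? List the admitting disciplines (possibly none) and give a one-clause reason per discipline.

admitted in: linear, affine, relevant, unrestricted
usage: key=1; ctr=1; env (λ-bound)=1
use order (left to right): key, env, ctr
typing: the term checks, with type (P → Q) → R
ordered: ✗ — no contiguous prefix/suffix split fits key, env, ctr
linear: ✓ — single use per variable (key, ctr, env)
affine: ✓ — none of key, ctr, env used more than once
relevant: ✓ — key, ctr, env: all used, weakening unneeded
unrestricted: ✓ — simply typable at (P → Q) → R; W, C, E all held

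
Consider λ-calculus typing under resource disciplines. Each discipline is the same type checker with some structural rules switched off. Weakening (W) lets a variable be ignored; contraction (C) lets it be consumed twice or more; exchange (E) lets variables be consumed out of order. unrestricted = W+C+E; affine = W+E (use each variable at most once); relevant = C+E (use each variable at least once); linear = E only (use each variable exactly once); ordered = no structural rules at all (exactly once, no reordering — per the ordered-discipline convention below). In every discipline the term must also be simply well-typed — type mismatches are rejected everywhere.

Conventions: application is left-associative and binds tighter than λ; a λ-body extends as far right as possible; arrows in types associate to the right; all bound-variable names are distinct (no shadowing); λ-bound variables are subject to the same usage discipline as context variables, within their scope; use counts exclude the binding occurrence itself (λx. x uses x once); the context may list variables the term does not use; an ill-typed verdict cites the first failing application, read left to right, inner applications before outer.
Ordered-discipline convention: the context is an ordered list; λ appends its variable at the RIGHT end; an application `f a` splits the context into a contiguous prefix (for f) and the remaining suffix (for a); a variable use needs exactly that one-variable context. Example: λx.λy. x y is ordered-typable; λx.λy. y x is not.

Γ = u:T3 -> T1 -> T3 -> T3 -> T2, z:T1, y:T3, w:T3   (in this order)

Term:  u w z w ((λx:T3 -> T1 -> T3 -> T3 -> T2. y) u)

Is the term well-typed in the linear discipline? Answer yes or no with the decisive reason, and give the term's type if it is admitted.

no — u ×2, w ×2 used more than once (contraction); needs weakening: x unused
variable uses: u ×2; z ×1; y ×1; w ×2; x [bound] ×0
order of uses: u, w, z, w, y, u
typing: well-typed at T2
summary: ordered ✗; linear ✗; affine ✗; relevant ✗; unrestricted ✓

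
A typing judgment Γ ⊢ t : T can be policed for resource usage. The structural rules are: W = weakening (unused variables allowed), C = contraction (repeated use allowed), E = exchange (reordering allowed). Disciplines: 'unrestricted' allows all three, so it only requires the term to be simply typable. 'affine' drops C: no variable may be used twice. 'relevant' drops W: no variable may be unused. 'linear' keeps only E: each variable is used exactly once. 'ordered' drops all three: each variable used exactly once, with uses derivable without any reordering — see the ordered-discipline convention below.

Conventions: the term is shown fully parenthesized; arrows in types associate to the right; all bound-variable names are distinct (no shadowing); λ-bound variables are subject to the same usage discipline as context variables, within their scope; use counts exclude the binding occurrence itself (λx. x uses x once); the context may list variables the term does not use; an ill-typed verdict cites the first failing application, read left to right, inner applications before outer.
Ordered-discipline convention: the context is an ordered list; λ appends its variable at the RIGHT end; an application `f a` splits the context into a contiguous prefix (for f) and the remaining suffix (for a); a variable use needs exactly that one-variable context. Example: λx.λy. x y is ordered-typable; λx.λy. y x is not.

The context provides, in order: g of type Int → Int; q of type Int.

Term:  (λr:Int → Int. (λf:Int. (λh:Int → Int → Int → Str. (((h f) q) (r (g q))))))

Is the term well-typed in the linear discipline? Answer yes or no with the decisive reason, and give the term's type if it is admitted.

no — q ×2 used more than once (contraction)
variable uses: g ×1; q ×2; r (λ-bound) ×1; f (λ-bound) ×1; h (λ-bound) ×1
left-to-right use order: h, f, q, r, g, q
typing: ✓ — (Int → Int) → Int → (Int → Int → Int → Str) → Str
per-discipline verdicts: ordered ✗ · linear ✗ · affine ✗ · relevant ✓ · unrestricted ✓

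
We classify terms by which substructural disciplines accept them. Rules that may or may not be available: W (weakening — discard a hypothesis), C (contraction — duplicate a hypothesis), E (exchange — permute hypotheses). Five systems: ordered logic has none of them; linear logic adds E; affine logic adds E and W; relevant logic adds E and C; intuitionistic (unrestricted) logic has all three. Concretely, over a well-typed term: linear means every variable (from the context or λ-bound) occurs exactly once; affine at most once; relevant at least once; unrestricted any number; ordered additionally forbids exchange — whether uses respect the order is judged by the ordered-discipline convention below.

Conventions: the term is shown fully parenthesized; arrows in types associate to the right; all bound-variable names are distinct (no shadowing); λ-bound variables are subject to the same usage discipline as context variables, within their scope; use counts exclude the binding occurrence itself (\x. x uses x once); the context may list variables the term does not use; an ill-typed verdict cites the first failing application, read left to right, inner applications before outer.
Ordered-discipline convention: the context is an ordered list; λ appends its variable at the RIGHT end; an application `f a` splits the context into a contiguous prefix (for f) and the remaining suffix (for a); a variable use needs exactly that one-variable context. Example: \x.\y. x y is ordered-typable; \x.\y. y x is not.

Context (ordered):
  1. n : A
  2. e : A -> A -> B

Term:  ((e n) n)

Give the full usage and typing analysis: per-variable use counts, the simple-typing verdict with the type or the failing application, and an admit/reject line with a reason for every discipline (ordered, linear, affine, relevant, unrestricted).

usage: n: 2×; e: 1×
order of uses: e, n, n
typing: ✓ — B
ordered: ✗ — uses contraction: n ×2
linear: ✗ — uses contraction: n ×2
affine: ✗ — uses contraction: n ×2
relevant: ✓ — n, e: all used, weakening unneeded
unrestricted: ✓ — well-typed at B; no restrictions here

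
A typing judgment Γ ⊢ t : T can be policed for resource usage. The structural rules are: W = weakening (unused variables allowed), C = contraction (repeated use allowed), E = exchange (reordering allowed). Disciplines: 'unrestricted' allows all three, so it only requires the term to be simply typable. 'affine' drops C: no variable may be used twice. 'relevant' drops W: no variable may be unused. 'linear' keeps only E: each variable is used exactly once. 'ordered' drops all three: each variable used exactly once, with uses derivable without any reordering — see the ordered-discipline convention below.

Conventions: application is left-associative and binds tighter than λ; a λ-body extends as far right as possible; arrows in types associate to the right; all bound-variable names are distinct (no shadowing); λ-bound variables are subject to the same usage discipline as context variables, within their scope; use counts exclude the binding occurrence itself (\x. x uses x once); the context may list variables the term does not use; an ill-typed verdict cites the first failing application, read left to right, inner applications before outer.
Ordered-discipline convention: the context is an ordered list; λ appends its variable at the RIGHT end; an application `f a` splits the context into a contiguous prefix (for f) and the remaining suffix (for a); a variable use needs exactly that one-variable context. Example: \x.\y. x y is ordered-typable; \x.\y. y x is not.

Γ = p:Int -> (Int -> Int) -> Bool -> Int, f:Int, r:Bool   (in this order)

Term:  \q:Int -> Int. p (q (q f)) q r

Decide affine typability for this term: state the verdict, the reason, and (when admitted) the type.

no — uses contraction: q ×3
use counts: p=1; f=1; r=1; q [bound]=3
order of uses: p, q, q, f, q, r
typing: ✓ — (Int -> Int) -> Int
summary: ordered ✗; linear ✗; affine ✗; relevant ✓; unrestricted ✓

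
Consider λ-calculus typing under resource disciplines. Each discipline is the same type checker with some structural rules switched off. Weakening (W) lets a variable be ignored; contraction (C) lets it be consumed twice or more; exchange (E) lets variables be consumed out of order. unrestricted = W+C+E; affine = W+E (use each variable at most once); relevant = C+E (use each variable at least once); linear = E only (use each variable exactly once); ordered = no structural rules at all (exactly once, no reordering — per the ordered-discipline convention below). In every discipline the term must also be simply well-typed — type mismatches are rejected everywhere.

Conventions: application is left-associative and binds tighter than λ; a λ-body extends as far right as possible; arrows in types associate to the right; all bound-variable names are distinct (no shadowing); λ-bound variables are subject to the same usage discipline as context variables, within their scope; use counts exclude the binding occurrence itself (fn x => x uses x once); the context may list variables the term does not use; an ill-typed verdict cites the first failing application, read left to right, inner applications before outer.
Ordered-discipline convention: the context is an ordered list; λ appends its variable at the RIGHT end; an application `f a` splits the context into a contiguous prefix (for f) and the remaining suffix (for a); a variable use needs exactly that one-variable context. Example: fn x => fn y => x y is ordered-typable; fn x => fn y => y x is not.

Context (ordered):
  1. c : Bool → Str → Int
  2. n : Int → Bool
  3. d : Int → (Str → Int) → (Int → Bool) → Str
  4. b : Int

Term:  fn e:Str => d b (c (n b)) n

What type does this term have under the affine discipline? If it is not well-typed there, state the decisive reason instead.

not well-typed under affine — repeated use of n ×2, b ×2
use counts: c=1, n=2, d=1, b=2, e (bound)=0
use order (left to right): d, b, c, n, b, n
typing: ✓ — Str → Str
across the five disciplines: ordered ✗ · linear ✗ · affine ✗ · relevant ✗ · unrestricted ✓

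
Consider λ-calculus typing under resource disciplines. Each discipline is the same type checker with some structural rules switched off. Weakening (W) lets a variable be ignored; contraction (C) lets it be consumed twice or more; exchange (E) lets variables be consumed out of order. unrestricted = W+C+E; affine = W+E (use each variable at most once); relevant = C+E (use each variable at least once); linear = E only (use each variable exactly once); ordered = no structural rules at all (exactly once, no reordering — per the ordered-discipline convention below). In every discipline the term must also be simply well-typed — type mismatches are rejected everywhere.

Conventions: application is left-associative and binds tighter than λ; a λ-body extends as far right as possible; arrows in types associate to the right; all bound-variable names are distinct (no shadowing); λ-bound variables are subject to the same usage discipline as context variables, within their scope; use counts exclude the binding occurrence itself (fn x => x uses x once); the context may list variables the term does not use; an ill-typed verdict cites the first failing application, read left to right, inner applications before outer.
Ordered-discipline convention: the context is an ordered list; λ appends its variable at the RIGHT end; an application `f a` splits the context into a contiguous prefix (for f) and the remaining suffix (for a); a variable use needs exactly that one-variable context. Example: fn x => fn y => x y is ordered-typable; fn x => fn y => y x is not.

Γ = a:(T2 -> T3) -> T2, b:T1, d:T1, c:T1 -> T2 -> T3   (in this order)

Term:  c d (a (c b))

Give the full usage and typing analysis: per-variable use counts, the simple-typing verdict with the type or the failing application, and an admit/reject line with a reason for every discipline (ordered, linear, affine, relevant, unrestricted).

usage: a: 1; b: 1; d: 1; c: 2
order of uses: c, d, a, c, b
typing: well-typed — term : T3
ordered: ✗, c ×2 used more than once (contraction)
linear: ✗, c ×2 used more than once (contraction)
affine: ✗, c ×2 used more than once (contraction)
relevant: ✓, every one of a, b, d, c appears
unrestricted: ✓, simply typable at T3; W, C, E all held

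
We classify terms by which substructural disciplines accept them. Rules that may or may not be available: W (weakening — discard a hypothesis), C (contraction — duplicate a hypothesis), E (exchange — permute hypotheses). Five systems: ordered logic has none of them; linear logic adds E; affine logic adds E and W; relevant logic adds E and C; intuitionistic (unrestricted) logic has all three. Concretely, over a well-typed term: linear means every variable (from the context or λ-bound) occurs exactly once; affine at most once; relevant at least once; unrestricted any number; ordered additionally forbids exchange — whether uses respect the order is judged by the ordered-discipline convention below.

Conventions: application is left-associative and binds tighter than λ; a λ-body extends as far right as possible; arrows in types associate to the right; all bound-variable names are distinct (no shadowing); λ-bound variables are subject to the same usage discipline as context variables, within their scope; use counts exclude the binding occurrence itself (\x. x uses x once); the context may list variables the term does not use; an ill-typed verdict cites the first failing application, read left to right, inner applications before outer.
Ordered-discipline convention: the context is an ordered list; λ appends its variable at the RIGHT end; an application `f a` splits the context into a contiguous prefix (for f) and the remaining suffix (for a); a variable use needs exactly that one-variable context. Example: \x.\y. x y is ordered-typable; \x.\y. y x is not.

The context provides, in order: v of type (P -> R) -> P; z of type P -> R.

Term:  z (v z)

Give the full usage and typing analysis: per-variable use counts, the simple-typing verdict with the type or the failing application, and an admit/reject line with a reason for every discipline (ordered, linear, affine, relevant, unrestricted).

variable uses: v ×1; z ×2
use order (left to right): z, v, z
typing: well-typed at R
ordered: ✗ — z ×2 used more than once (contraction)
linear: ✗ — z ×2 used more than once (contraction)
affine: ✗ — z ×2 used more than once (contraction)
relevant: ✓ — at least one use each (v, z)
unrestricted: ✓ — simply typable at R; W, C, E all held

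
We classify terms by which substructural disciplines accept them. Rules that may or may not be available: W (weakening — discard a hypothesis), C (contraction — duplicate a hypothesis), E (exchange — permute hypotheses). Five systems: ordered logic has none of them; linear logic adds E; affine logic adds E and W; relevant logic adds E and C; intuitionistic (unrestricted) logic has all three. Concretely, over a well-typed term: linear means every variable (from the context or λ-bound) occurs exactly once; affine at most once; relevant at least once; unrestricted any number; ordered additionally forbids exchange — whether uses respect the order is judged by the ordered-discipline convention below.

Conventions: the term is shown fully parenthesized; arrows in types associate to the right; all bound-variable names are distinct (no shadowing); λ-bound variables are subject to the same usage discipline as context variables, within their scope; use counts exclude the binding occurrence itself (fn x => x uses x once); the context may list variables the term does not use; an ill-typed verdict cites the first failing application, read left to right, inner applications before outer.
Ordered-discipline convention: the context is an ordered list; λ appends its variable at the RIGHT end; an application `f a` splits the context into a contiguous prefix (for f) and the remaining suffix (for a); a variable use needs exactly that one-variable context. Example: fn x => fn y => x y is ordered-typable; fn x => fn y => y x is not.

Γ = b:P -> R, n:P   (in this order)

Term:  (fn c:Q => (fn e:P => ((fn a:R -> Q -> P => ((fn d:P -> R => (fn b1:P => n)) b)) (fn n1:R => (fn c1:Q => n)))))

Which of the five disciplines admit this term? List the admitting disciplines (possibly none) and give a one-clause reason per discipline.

admitted by: unrestricted
counts: b ×1, n ×2, c [bound] ×0, e [bound] ×0, a [bound] ×0, d [bound] ×0, b1 [bound] ×0, n1 [bound] ×0, c1 [bound] ×0
uses in reading order: n, b, n
typing: the term checks, with type Q -> P -> P -> P
ordered: ✗ — repeated use of n ×2; c, e, a, d, b1, n1, c1 left unused
linear: ✗ — repeated use of n ×2; c, e, a, d, b1, n1, c1 left unused
affine: ✗ — repeated use of n ×2
relevant: ✗ — c, e, a, d, b1, n1, c1 left unused
unrestricted: ✓ — type-checks (Q -> P -> P -> P) and nothing is barred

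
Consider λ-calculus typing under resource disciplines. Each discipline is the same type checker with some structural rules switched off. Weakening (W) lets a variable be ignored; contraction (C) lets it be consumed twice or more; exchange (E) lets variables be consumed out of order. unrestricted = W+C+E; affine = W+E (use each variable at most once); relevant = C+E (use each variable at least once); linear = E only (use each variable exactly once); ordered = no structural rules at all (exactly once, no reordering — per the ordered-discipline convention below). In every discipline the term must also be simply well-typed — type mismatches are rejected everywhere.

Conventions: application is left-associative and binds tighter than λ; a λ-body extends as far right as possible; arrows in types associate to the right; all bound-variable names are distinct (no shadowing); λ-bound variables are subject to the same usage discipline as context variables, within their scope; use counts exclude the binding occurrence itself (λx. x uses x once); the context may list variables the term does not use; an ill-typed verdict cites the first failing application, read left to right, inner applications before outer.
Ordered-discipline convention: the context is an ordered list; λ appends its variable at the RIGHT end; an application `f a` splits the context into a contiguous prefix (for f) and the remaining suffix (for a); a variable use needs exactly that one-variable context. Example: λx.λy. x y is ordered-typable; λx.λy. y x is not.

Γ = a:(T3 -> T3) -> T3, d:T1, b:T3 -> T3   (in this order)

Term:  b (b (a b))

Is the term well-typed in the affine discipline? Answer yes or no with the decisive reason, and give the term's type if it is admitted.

no — b ×3 used more than once (contraction)
usage: a ×1; d ×0; b ×3
order of uses: b, b, a, b
typing: ✓ — T3
all disciplines: ordered ✗; linear ✗; affine ✗; relevant ✗; unrestricted ✓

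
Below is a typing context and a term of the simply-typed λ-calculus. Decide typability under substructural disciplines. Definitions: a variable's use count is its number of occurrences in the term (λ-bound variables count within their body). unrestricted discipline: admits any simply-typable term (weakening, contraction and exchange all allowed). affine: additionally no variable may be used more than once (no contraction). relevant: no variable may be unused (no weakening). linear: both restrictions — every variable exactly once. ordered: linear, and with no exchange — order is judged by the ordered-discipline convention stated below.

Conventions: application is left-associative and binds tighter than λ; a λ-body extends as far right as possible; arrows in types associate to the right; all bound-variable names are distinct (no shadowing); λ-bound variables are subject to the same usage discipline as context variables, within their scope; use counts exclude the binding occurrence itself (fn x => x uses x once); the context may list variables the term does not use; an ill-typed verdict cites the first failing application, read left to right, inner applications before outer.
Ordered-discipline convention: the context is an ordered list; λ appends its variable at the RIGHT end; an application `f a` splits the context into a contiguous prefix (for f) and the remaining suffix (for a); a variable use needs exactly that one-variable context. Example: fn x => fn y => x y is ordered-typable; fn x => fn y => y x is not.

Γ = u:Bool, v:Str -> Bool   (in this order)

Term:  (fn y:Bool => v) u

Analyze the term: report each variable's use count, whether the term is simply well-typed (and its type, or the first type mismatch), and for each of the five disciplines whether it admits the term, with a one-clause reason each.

counts: u ×1; v ×1; y (λ-bound) ×0
uses in reading order: v, u
typing: well-typed — term : Str -> Bool
ordered: ✗ — unused: y — weakening required
linear: ✗ — unused: y — weakening required
affine: ✓ — none of u, v, y used more than once
relevant: ✗ — unused: y — weakening required
unrestricted: ✓ — simply typable at Str -> Bool; W, C, E all held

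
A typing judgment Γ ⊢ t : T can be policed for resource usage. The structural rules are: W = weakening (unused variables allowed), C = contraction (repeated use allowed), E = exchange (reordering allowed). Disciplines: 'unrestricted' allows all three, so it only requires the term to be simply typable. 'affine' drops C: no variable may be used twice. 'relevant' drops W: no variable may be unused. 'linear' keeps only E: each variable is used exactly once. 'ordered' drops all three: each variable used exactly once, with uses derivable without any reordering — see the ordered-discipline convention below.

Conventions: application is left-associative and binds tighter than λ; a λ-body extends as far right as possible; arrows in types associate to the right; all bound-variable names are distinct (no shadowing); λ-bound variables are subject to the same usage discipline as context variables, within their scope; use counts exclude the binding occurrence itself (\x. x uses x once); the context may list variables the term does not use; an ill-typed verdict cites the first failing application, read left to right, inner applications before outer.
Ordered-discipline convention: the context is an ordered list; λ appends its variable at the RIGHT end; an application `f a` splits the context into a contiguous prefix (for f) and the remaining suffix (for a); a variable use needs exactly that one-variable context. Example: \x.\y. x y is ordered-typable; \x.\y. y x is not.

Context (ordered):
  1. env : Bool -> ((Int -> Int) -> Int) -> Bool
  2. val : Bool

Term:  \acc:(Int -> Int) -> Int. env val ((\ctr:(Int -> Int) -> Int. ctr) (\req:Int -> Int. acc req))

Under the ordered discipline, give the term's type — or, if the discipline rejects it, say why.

term : ((Int -> Int) -> Int) -> Bool
usage: env: 1×, val: 1×, acc (bound): 1×, ctr (bound): 1×, req (bound): 1×
order of uses: env, val, ctr, acc, req
typing: well-typed — term : ((Int -> Int) -> Int) -> Bool
across the five disciplines: ordered ✓; linear ✓; affine ✓; relevant ✓; unrestricted ✓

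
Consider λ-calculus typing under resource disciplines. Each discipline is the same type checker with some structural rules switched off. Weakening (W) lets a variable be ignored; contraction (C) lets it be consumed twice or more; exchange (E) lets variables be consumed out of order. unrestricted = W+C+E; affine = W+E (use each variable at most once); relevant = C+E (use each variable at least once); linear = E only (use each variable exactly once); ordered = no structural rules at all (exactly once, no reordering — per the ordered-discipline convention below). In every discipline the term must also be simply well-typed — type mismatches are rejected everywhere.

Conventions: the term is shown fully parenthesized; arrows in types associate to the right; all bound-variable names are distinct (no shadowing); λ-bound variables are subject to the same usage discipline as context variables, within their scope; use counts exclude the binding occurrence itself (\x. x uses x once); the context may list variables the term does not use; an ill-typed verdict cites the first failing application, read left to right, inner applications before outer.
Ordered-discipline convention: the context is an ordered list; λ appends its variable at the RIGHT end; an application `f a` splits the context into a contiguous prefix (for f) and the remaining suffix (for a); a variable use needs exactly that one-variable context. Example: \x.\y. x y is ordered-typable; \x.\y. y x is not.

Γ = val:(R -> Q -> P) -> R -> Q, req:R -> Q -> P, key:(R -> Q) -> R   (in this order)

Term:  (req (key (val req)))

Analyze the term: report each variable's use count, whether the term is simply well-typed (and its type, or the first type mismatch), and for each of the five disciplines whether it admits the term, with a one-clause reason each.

use counts: val=1; req=2; key=1
uses in reading order: req, key, val, req
typing: the term checks, with type Q -> P
ordered: ✗, needs contraction — req ×2
linear: ✗, needs contraction — req ×2
affine: ✗, needs contraction — req ×2
relevant: ✓, every one of val, req, key appears
unrestricted: ✓, well-typed at Q -> P; no restrictions here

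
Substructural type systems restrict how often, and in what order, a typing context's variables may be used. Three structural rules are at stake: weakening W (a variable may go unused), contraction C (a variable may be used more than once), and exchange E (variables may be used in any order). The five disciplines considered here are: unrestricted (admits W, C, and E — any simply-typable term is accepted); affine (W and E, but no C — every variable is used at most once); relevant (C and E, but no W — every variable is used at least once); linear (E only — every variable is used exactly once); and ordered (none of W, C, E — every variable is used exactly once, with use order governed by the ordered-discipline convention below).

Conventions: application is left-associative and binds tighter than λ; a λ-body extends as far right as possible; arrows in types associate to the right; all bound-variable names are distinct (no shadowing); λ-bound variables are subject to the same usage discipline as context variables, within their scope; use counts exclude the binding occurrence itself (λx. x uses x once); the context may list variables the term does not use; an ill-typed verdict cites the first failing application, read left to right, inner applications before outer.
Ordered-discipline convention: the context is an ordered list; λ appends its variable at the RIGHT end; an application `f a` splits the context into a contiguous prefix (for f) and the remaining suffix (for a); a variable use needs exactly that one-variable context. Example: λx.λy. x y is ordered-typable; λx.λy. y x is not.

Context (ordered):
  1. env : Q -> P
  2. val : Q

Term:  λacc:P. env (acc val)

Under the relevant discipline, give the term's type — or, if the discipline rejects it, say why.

not well-typed under relevant — fails simple typing
variable uses: env ×1; val ×1; acc (bound) ×1
order of uses: env, acc, val
typing: ill-typed: applying a non-function (P)
across the five disciplines: ordered ✗, linear ✗, affine ✗, relevant ✗, unrestricted ✗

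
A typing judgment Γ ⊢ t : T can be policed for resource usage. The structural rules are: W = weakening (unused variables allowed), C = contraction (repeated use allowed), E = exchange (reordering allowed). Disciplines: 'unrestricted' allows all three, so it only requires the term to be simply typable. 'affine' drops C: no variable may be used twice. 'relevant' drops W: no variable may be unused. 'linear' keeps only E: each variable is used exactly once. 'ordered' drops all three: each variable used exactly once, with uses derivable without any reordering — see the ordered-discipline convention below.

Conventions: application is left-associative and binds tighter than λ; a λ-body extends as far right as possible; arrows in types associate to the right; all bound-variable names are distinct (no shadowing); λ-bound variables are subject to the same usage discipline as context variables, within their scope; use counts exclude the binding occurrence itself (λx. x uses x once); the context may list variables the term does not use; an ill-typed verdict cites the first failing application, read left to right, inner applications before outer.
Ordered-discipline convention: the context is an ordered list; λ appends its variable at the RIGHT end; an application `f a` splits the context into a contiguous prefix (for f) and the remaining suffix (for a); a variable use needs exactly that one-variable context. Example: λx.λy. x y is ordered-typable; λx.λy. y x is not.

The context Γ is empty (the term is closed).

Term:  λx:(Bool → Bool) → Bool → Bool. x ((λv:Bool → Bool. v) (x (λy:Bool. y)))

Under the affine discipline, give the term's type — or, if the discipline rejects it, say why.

not well-typed under affine — repeated use of x ×2
counts: x (bound): 2, v (bound): 1, y (bound): 1
left-to-right use order: x, v, x, y
typing: well-typed — term : ((Bool → Bool) → Bool → Bool) → Bool → Bool
summary: ordered ✗; linear ✗; affine ✗; relevant ✓; unrestricted ✓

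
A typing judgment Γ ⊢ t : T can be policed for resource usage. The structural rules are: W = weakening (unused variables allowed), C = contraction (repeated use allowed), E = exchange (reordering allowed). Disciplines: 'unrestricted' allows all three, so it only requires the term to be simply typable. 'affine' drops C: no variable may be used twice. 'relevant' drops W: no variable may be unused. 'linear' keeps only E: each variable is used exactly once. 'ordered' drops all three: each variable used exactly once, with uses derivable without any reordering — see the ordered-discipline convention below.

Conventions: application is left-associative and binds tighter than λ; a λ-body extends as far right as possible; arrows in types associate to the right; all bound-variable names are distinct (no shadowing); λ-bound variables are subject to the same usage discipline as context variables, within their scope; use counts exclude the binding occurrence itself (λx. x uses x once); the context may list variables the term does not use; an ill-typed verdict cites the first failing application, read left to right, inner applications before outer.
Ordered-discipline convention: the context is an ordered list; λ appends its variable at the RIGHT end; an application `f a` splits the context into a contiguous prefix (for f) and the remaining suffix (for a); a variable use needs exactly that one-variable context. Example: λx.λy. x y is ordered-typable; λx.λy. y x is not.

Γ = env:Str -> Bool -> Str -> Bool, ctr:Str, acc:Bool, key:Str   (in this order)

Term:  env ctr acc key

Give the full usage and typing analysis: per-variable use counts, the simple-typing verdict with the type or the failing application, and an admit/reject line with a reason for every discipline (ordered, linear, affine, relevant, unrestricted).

usage: env: 1; ctr: 1; acc: 1; key: 1
use order (left to right): env, ctr, acc, key
typing: well-typed — term : Bool
ordered: ✓ — one use each (env, ctr, acc, key); ordered split holds
linear: ✓ — exactly-once usage across env, ctr, acc, key
affine: ✓ — at most one use each (env, ctr, acc, key)
relevant: ✓ — at least one use each (env, ctr, acc, key)
unrestricted: ✓ — simply typable at Bool; W, C, E all held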